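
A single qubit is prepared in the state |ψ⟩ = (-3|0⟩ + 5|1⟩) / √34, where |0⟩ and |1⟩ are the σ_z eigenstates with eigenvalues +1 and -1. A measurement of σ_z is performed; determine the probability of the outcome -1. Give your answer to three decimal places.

The -1 outcome corresponds to |1⟩. Its amplitude in |ψ⟩ is 5/√34.
P = |5|² / 34 = 25/34.

0.735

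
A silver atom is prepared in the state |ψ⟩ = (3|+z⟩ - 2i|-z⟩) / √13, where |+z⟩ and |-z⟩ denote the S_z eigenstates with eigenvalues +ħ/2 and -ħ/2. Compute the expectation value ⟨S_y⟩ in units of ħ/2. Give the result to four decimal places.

⟨σ_y⟩ = 2 Im(a* b)/(|a|²+|b|²) with a = 3, b = -2i.
a* b = -6i, so ⟨σ_y⟩ = -12/13.
⟨S_y⟩ = (ħ/2)·⟨σ_y⟩.

-0.9231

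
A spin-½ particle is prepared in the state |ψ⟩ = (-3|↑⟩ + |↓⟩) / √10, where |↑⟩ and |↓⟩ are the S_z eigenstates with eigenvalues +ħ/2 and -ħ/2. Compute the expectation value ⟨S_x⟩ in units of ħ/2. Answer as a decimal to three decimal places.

⟨σ_x⟩ = 2 Re(a* b)/(|a|²+|b|²) with a = -3, b = 1.
a* b = -3, so ⟨σ_x⟩ = -6/10.
⟨S_x⟩ = (ħ/2)·⟨σ_x⟩.

-0.600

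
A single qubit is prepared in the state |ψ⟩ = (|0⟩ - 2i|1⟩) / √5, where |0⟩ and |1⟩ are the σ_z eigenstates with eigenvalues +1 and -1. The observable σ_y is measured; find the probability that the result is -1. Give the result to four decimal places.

0.9000

|-y⟩ = (|0⟩ - i|1⟩)/√2, so ⟨-y|ψ⟩ = (3) / (√2·√5).
P = |3|² / 10 = 9/10.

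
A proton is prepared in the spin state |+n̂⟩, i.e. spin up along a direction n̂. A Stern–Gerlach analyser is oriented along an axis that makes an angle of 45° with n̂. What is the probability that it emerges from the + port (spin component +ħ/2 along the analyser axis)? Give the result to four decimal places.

For spin-½, the probability of finding spin-up along an axis at angle θ to the initial spin direction is cos²(θ/2); spin-down is sin²(θ/2).
θ = 45°, so P = cos²(22.5°) ≈ 0.8536.

0.8536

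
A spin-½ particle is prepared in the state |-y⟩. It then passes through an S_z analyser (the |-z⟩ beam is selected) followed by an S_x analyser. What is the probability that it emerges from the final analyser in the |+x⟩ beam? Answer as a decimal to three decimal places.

First analyser (S_z): from |-y⟩, P(|-z⟩) = 1/2.
After stage 1 the state is |-z⟩; P(|+x⟩) = |⟨+x|-z⟩|² = 1/2.
Joint probability = 1/2 × 1/2 = 0.250.

0.250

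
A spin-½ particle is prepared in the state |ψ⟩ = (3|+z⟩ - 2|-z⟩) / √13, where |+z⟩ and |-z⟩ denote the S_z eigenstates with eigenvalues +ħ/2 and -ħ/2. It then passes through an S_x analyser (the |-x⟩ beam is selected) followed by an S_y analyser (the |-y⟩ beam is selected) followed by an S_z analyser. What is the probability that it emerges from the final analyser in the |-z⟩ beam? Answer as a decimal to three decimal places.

0.240

First analyser (S_x): P(|-x⟩) = |⟨-x|ψ⟩|² = 25/26.
After stage 1 the state is |-x⟩; P(|-y⟩) = |⟨-y|-x⟩|² = 1/2.
After stage 2 the state is |-y⟩; P(|-z⟩) = |⟨-z|-y⟩|² = 1/2.
Joint probability = 25/26 × 1/2 × 1/2 = 0.240.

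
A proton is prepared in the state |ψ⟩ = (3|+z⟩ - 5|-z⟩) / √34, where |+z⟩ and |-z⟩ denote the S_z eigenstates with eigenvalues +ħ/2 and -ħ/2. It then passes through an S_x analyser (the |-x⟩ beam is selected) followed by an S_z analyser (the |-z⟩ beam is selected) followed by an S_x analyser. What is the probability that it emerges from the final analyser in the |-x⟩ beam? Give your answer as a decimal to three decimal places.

First analyser (S_x): P(|-x⟩) = |⟨-x|ψ⟩|² = 64/68.
After stage 1 the state is |-x⟩; P(|-z⟩) = |⟨-z|-x⟩|² = 1/2.
After stage 2 the state is |-z⟩; P(|-x⟩) = |⟨-x|-z⟩|² = 1/2.
Joint probability = 64/68 × 1/2 × 1/2 = 0.235.

0.235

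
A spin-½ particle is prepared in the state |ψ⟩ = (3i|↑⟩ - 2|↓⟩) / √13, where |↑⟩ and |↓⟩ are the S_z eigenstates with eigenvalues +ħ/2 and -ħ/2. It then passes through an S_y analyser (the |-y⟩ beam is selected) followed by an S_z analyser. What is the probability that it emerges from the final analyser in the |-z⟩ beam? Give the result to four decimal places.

First analyser (S_y): P(|-y⟩) = |⟨-y|ψ⟩|² = 1/26.
After stage 1 the state is |-y⟩; P(|-z⟩) = |⟨-z|-y⟩|² = 1/2.
Joint probability = 1/26 × 1/2 = 0.0192.

0.0192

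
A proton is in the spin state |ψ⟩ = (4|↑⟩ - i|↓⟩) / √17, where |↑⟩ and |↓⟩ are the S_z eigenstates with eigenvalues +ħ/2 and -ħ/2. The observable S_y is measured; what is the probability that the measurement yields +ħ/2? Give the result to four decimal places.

|+y⟩ = (|↑⟩ + i|↓⟩)/√2, so ⟨+y|ψ⟩ = (3) / (√2·√17).
P = |3|² / 34 = 9/34.

0.2647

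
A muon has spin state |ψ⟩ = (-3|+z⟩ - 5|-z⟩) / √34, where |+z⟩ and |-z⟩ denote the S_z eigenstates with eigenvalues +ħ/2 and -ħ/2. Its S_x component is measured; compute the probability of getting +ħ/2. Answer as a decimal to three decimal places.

|+x⟩ = (|+z⟩ + |-z⟩)/√2, so ⟨+x|ψ⟩ = (-8) / (√2·√34).
P = |-8|² / 68 = 64/68.

0.941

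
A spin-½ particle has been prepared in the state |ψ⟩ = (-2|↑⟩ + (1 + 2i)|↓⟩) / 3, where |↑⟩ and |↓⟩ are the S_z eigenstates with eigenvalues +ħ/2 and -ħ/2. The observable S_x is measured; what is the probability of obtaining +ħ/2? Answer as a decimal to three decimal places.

|+x⟩ = (|↑⟩ + |↓⟩)/√2, so ⟨+x|ψ⟩ = (-1 + 2i) / (√2·3).
P = |-1 + 2i|² / 18 = 5/18.

0.278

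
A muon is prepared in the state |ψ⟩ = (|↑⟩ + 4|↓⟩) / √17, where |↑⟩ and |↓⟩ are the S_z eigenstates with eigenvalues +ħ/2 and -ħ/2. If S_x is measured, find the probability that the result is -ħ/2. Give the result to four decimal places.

0.2647

|-x⟩ = (|↑⟩ - |↓⟩)/√2, so ⟨-x|ψ⟩ = (-3) / (√2·√17).
P = |-3|² / 34 = 9/34.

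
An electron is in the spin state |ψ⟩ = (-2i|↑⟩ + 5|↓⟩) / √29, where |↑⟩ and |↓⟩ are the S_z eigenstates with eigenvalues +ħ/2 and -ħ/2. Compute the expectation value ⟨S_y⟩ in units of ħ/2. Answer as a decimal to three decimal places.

0.690

⟨σ_y⟩ = 2 Im(a* b)/(|a|²+|b|²) with a = -2i, b = 5.
a* b = 10i, so ⟨σ_y⟩ = 20/29.
⟨S_y⟩ = (ħ/2)·⟨σ_y⟩.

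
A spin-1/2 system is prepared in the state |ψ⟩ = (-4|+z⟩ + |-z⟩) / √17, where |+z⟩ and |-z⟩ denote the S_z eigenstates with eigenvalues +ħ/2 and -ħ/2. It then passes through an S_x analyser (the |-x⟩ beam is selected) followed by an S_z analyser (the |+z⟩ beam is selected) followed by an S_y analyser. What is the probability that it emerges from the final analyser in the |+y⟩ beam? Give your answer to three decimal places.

First analyser (S_x): P(|-x⟩) = |⟨-x|ψ⟩|² = 25/34.
After stage 1 the state is |-x⟩; P(|+z⟩) = |⟨+z|-x⟩|² = 1/2.
After stage 2 the state is |+z⟩; P(|+y⟩) = |⟨+y|+z⟩|² = 1/2.
Joint probability = 25/34 × 1/2 × 1/2 = 0.184.

0.184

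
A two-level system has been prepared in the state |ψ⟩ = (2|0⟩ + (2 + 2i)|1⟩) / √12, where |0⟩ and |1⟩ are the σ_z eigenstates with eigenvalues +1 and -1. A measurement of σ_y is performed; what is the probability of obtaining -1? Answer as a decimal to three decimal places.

|-y⟩ = (|0⟩ - i|1⟩)/√2, so ⟨-y|ψ⟩ = (2i) / (√2·√12).
P = |2i|² / 24 = 4/24.

0.167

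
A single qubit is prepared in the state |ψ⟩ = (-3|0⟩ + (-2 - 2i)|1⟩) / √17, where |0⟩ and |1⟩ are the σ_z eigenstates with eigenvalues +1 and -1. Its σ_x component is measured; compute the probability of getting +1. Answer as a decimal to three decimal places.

|+x⟩ = (|0⟩ + |1⟩)/√2, so ⟨+x|ψ⟩ = (-5 - 2i) / (√2·√17).
P = |-5 - 2i|² / 34 = 29/34.

0.853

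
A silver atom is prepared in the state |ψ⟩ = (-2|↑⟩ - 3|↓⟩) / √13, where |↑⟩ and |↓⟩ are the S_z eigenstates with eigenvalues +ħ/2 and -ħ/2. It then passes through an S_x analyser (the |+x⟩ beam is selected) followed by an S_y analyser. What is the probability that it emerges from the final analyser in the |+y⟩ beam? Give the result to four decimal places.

First analyser (S_x): P(|+x⟩) = |⟨+x|ψ⟩|² = 25/26.
After stage 1 the state is |+x⟩; P(|+y⟩) = |⟨+y|+x⟩|² = 1/2.
Joint probability = 25/26 × 1/2 = 0.4808.

0.4808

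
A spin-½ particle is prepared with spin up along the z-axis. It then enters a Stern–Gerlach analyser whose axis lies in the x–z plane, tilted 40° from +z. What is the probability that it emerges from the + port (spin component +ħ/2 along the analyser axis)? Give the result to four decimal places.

0.8830

For spin-½, the probability of finding spin-up along an axis at angle θ to the initial spin direction is cos²(θ/2); spin-down is sin²(θ/2).
θ = 40°, so P = cos²(20°) ≈ 0.8830.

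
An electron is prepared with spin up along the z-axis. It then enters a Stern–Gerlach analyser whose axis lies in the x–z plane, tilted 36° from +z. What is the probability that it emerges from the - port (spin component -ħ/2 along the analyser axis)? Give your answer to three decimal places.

For spin-½, the probability of finding spin-up along an axis at angle θ to the initial spin direction is cos²(θ/2); spin-down is sin²(θ/2).
θ = 36°, so P = sin²(18°) ≈ 0.095.

0.095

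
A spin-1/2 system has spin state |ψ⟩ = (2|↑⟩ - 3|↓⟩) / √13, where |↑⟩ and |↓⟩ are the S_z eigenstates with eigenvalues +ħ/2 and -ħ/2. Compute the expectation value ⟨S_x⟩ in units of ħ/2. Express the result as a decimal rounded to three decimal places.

⟨σ_x⟩ = 2 Re(a* b)/(|a|²+|b|²) with a = 2, b = -3.
a* b = -6, so ⟨σ_x⟩ = -12/13.
⟨S_x⟩ = (ħ/2)·⟨σ_x⟩.

-0.923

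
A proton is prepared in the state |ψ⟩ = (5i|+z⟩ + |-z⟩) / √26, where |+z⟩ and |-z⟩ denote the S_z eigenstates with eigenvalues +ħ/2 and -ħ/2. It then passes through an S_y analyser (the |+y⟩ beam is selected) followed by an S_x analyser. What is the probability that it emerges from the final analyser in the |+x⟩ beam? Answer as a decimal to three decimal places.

0.154

First analyser (S_y): P(|+y⟩) = |⟨+y|ψ⟩|² = 16/52.
After stage 1 the state is |+y⟩; P(|+x⟩) = |⟨+x|+y⟩|² = 1/2.
Joint probability = 16/52 × 1/2 = 0.154.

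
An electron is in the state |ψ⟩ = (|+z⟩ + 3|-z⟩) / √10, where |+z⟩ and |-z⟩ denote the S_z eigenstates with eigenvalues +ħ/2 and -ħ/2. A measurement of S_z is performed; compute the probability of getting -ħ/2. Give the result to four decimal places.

The -ħ/2 outcome corresponds to |-z⟩. Its amplitude in |ψ⟩ is 3/√10.
P = |3|² / 10 = 9/10.

0.9000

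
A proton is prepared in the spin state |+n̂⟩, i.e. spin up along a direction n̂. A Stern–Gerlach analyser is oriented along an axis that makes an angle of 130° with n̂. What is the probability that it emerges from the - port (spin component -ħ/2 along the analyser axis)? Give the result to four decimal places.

For spin-½, the probability of finding spin-up along an axis at angle θ to the initial spin direction is cos²(θ/2); spin-down is sin²(θ/2).
θ = 130°, so P = sin²(65°) ≈ 0.8214.

0.8214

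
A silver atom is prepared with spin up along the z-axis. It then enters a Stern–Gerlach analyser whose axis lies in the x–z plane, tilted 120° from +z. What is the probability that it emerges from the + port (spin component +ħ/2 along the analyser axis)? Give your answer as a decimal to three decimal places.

For spin-½, the probability of finding spin-up along an axis at angle θ to the initial spin direction is cos²(θ/2); spin-down is sin²(θ/2).
θ = 120°, so P = cos²(60°) ≈ 0.250.

0.250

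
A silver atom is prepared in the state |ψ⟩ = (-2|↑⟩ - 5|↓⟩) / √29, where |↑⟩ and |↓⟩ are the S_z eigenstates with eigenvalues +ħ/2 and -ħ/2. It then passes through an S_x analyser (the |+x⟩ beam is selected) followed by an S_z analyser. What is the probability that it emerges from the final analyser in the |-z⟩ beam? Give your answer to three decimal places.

First analyser (S_x): P(|+x⟩) = |⟨+x|ψ⟩|² = 49/58.
After stage 1 the state is |+x⟩; P(|-z⟩) = |⟨-z|+x⟩|² = 1/2.
Joint probability = 49/58 × 1/2 = 0.422.

0.422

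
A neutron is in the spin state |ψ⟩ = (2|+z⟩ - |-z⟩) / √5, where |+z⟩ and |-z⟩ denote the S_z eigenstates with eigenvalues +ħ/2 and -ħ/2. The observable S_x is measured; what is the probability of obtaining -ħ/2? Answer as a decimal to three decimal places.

|-x⟩ = (|+z⟩ - |-z⟩)/√2, so ⟨-x|ψ⟩ = (3) / (√2·√5).
P = |3|² / 10 = 9/10.

0.900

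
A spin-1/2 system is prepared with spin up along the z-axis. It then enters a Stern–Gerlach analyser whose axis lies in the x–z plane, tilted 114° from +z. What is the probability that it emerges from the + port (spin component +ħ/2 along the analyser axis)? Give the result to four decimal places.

For spin-½, the probability of finding spin-up along an axis at angle θ to the initial spin direction is cos²(θ/2); spin-down is sin²(θ/2).
θ = 114°, so P = cos²(57°) ≈ 0.2966.

0.2966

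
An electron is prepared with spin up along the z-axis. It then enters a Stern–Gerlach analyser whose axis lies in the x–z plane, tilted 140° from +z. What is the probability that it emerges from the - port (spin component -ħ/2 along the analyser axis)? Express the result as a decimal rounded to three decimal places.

For spin-½, the probability of finding spin-up along an axis at angle θ to the initial spin direction is cos²(θ/2); spin-down is sin²(θ/2).
θ = 140°, so P = sin²(70°) ≈ 0.883.

0.883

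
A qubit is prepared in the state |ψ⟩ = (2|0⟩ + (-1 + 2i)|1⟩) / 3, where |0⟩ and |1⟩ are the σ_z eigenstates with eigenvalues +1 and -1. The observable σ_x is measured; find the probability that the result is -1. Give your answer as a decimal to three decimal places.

|-x⟩ = (|0⟩ - |1⟩)/√2, so ⟨-x|ψ⟩ = (3 - 2i) / (√2·3).
P = |3 - 2i|² / 18 = 13/18.

0.722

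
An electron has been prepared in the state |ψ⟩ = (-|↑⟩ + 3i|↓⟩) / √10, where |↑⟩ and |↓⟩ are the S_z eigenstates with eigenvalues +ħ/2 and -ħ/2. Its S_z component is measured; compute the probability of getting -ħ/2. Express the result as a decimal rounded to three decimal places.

0.900

The -ħ/2 outcome corresponds to |↓⟩. Its amplitude in |ψ⟩ is 3i/√10.
P = |3i|² / 10 = 9/10.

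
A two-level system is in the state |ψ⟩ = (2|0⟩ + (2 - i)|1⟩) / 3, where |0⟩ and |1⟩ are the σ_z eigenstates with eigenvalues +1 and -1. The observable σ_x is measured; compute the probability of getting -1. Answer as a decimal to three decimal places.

|-x⟩ = (|0⟩ - |1⟩)/√2, so ⟨-x|ψ⟩ = (i) / (√2·3).
P = |i|² / 18 = 1/18.

0.056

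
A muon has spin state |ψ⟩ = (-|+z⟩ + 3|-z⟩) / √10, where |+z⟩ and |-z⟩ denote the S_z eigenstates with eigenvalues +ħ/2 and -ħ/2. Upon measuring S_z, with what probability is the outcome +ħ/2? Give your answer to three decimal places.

The +ħ/2 outcome corresponds to |+z⟩. Its amplitude in |ψ⟩ is -1/√10.
P = |-1|² / 10 = 1/10.

0.100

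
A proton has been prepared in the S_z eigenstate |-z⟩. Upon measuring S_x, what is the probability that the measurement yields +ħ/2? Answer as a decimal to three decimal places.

In the S_z basis, |-z⟩ = |-z⟩ and |+x⟩ = (|+z⟩ + |-z⟩)/√2.
|⟨+x|-z⟩|² = 1/2.

0.500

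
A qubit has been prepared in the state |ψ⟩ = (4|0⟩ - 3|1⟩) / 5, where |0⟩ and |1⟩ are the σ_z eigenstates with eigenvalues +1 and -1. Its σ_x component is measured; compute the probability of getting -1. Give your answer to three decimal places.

|-x⟩ = (|0⟩ - |1⟩)/√2, so ⟨-x|ψ⟩ = (7) / (√2·5).
P = |7|² / 50 = 49/50.

0.980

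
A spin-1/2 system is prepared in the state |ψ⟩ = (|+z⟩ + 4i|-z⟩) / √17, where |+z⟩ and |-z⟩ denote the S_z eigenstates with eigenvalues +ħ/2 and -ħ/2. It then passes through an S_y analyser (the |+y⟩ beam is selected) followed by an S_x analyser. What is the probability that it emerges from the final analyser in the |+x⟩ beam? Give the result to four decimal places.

First analyser (S_y): P(|+y⟩) = |⟨+y|ψ⟩|² = 25/34.
After stage 1 the state is |+y⟩; P(|+x⟩) = |⟨+x|+y⟩|² = 1/2.
Joint probability = 25/34 × 1/2 = 0.3676.

0.3676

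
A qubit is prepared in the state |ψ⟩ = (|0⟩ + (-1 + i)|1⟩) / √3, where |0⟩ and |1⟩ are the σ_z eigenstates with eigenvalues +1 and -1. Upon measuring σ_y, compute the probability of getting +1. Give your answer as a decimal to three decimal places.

0.833

|+y⟩ = (|0⟩ + i|1⟩)/√2, so ⟨+y|ψ⟩ = (2 + i) / (√2·√3).
P = |2 + i|² / 6 = 5/6.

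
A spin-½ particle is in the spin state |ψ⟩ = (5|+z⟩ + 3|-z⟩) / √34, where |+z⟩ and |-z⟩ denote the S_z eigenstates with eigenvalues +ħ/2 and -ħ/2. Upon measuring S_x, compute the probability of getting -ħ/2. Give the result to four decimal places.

0.0588

|-x⟩ = (|+z⟩ - |-z⟩)/√2, so ⟨-x|ψ⟩ = (2) / (√2·√34).
P = |2|² / 68 = 4/68.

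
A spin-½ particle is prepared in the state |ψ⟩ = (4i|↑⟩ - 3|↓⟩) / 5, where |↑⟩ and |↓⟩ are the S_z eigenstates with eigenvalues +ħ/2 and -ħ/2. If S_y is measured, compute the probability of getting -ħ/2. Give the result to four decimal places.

0.0200

|-y⟩ = (|↑⟩ - i|↓⟩)/√2, so ⟨-y|ψ⟩ = (i) / (√2·5).
P = |i|² / 50 = 1/50.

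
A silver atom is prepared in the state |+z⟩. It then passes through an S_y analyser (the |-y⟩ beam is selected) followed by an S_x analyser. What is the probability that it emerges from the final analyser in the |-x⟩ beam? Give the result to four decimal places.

First analyser (S_y): from |+z⟩, P(|-y⟩) = 1/2.
After stage 1 the state is |-y⟩; P(|-x⟩) = |⟨-x|-y⟩|² = 1/2.
Joint probability = 1/2 × 1/2 = 0.2500.

0.2500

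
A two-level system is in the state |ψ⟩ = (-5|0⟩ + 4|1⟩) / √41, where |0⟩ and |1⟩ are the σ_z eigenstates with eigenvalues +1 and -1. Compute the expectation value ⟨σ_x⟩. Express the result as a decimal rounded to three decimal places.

⟨σ_x⟩ = 2 Re(a* b)/(|a|²+|b|²) with a = -5, b = 4.
a* b = -20, so ⟨σ_x⟩ = -40/41.

-0.976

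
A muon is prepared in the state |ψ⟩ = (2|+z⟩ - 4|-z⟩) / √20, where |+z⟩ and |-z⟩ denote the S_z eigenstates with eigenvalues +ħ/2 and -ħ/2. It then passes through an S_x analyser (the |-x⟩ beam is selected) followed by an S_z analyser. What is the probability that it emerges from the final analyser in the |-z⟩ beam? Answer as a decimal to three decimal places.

First analyser (S_x): P(|-x⟩) = |⟨-x|ψ⟩|² = 36/40.
After stage 1 the state is |-x⟩; P(|-z⟩) = |⟨-z|-x⟩|² = 1/2.
Joint probability = 36/40 × 1/2 = 0.450.

0.450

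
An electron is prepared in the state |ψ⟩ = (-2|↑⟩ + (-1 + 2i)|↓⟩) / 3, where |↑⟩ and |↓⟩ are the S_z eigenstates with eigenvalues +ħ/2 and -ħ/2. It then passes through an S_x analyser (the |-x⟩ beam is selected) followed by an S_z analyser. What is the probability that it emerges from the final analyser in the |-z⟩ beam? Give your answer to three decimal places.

First analyser (S_x): P(|-x⟩) = |⟨-x|ψ⟩|² = 5/18.
After stage 1 the state is |-x⟩; P(|-z⟩) = |⟨-z|-x⟩|² = 1/2.
Joint probability = 5/18 × 1/2 = 0.139.

0.139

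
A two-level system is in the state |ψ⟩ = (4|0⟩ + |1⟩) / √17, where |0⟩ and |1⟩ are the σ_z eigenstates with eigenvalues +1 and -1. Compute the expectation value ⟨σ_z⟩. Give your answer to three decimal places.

0.882

⟨σ_z⟩ = |a|² - |b|² divided by |a|²+|b|², with a, b the |0⟩, |1⟩ amplitudes.
= (16 - 1)/17 = 15/17.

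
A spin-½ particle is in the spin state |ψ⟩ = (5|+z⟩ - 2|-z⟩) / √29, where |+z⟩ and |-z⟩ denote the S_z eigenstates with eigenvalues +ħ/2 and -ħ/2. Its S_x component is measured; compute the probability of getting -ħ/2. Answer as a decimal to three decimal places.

|-x⟩ = (|+z⟩ - |-z⟩)/√2, so ⟨-x|ψ⟩ = (7) / (√2·√29).
P = |7|² / 58 = 49/58.

0.845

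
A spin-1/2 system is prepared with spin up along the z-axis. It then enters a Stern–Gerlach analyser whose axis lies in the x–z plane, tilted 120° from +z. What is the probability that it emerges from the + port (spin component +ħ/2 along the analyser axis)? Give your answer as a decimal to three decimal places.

0.250

For spin-½, the probability of finding spin-up along an axis at angle θ to the initial spin direction is cos²(θ/2); spin-down is sin²(θ/2).
θ = 120°, so P = cos²(60°) ≈ 0.250.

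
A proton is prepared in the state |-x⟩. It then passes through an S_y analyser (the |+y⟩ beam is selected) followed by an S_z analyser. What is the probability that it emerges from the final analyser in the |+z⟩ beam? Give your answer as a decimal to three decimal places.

First analyser (S_y): from |-x⟩, P(|+y⟩) = 1/2.
After stage 1 the state is |+y⟩; P(|+z⟩) = |⟨+z|+y⟩|² = 1/2.
Joint probability = 1/2 × 1/2 = 0.250.

0.250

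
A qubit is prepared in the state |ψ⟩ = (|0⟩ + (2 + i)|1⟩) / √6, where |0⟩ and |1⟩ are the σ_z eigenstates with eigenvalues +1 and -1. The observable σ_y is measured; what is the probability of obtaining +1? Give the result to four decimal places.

|+y⟩ = (|0⟩ + i|1⟩)/√2, so ⟨+y|ψ⟩ = (2 - 2i) / (√2·√6).
P = |2 - 2i|² / 12 = 8/12.

0.6667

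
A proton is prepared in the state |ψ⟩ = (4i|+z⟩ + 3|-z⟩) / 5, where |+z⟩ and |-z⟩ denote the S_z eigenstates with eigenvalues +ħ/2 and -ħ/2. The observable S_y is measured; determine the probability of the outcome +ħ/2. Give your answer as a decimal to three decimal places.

0.020

|+y⟩ = (|+z⟩ + i|-z⟩)/√2, so ⟨+y|ψ⟩ = (i) / (√2·5).
P = |i|² / 50 = 1/50.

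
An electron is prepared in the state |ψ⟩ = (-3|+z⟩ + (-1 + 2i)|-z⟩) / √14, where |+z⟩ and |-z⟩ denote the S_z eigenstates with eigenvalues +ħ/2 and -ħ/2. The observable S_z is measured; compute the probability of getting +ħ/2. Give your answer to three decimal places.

0.643

The +ħ/2 outcome corresponds to |+z⟩. Its amplitude in |ψ⟩ is -3/√14.
P = |-3|² / 14 = 9/14.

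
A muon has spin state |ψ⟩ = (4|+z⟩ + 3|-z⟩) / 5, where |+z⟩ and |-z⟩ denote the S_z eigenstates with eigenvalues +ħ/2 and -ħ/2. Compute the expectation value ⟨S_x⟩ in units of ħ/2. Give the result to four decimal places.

0.9600

⟨σ_x⟩ = 2 Re(a* b)/(|a|²+|b|²) with a = 4, b = 3.
a* b = 12, so ⟨σ_x⟩ = 24/25.
⟨S_x⟩ = (ħ/2)·⟨σ_x⟩.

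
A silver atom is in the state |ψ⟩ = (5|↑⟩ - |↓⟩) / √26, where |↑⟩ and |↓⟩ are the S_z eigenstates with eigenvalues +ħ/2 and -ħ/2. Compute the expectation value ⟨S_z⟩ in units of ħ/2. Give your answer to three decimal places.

0.923

⟨σ_z⟩ = |a|² - |b|² divided by |a|²+|b|², with a, b the |↑⟩, |↓⟩ amplitudes.
= (25 - 1)/26 = 24/26.
⟨S_z⟩ = (ħ/2)·⟨σ_z⟩.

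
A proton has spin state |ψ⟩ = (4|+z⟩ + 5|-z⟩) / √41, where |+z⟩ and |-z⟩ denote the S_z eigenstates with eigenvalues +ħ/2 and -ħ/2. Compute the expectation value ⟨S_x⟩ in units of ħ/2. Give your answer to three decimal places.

⟨σ_x⟩ = 2 Re(a* b)/(|a|²+|b|²) with a = 4, b = 5.
a* b = 20, so ⟨σ_x⟩ = 40/41.
⟨S_x⟩ = (ħ/2)·⟨σ_x⟩.

0.976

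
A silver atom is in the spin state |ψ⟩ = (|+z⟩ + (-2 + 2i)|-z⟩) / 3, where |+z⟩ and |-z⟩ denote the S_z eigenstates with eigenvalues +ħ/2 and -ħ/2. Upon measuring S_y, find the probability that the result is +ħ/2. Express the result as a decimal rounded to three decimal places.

|+y⟩ = (|+z⟩ + i|-z⟩)/√2, so ⟨+y|ψ⟩ = (3 + 2i) / (√2·3).
P = |3 + 2i|² / 18 = 13/18.

0.722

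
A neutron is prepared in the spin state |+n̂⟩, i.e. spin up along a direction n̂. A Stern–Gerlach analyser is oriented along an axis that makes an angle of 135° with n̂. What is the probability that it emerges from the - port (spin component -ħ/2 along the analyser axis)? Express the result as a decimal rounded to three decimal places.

0.854

For spin-½, the probability of finding spin-up along an axis at angle θ to the initial spin direction is cos²(θ/2); spin-down is sin²(θ/2).
θ = 135°, so P = sin²(67.5°) ≈ 0.854.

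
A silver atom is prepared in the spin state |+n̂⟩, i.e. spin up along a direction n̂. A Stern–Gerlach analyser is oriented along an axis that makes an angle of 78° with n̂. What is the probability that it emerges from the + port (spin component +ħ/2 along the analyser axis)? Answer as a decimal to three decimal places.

For spin-½, the probability of finding spin-up along an axis at angle θ to the initial spin direction is cos²(θ/2); spin-down is sin²(θ/2).
θ = 78°, so P = cos²(39°) ≈ 0.604.

0.604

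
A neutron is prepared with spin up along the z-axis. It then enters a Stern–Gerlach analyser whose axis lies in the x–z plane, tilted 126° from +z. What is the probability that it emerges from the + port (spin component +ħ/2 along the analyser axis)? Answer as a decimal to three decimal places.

For spin-½, the probability of finding spin-up along an axis at angle θ to the initial spin direction is cos²(θ/2); spin-down is sin²(θ/2).
θ = 126°, so P = cos²(63°) ≈ 0.206.

0.206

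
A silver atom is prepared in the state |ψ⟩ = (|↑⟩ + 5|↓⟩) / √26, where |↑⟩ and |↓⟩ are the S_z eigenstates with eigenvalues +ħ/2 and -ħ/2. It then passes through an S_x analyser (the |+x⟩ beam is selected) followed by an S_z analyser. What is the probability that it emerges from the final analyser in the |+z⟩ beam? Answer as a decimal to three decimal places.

First analyser (S_x): P(|+x⟩) = |⟨+x|ψ⟩|² = 36/52.
After stage 1 the state is |+x⟩; P(|+z⟩) = |⟨+z|+x⟩|² = 1/2.
Joint probability = 36/52 × 1/2 = 0.346.

0.346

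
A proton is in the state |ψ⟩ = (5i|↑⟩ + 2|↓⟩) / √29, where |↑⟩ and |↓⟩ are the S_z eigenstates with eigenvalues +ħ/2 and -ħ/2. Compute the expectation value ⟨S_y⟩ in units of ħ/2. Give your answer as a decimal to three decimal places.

⟨σ_y⟩ = 2 Im(a* b)/(|a|²+|b|²) with a = 5i, b = 2.
a* b = -10i, so ⟨σ_y⟩ = -20/29.
⟨S_y⟩ = (ħ/2)·⟨σ_y⟩.

-0.690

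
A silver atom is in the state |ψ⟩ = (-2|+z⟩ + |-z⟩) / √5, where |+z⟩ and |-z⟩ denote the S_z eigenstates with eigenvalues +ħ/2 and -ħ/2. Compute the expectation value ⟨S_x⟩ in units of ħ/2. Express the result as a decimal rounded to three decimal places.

-0.800

⟨σ_x⟩ = 2 Re(a* b)/(|a|²+|b|²) with a = -2, b = 1.
a* b = -2, so ⟨σ_x⟩ = -4/5.
⟨S_x⟩ = (ħ/2)·⟨σ_x⟩.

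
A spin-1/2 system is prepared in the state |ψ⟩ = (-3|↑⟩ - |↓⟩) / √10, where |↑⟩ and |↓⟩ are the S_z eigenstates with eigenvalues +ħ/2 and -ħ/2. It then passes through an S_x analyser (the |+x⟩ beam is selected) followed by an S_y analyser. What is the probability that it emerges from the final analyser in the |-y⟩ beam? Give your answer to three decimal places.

First analyser (S_x): P(|+x⟩) = |⟨+x|ψ⟩|² = 16/20.
After stage 1 the state is |+x⟩; P(|-y⟩) = |⟨-y|+x⟩|² = 1/2.
Joint probability = 16/20 × 1/2 = 0.400.

0.400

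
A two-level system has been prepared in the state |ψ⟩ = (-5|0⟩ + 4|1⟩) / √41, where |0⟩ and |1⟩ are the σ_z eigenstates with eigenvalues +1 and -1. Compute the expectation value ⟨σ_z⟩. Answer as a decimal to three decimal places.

⟨σ_z⟩ = |a|² - |b|² divided by |a|²+|b|², with a, b the |0⟩, |1⟩ amplitudes.
= (25 - 16)/41 = 9/41.

0.220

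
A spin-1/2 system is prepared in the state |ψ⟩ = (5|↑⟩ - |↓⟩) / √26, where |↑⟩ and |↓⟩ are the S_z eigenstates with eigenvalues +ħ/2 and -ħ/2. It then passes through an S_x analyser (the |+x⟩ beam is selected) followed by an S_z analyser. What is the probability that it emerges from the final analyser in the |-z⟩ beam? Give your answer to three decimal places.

First analyser (S_x): P(|+x⟩) = |⟨+x|ψ⟩|² = 16/52.
After stage 1 the state is |+x⟩; P(|-z⟩) = |⟨-z|+x⟩|² = 1/2.
Joint probability = 16/52 × 1/2 = 0.154.

0.154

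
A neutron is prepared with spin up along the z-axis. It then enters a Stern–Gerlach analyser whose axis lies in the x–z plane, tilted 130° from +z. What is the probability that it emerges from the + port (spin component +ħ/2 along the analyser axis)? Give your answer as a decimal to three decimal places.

0.179

For spin-½, the probability of finding spin-up along an axis at angle θ to the initial spin direction is cos²(θ/2); spin-down is sin²(θ/2).
θ = 130°, so P = cos²(65°) ≈ 0.179.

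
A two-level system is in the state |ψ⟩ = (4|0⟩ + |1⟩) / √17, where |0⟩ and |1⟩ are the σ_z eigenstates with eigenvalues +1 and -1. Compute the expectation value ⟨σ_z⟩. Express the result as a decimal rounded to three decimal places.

0.882

⟨σ_z⟩ = |a|² - |b|² divided by |a|²+|b|², with a, b the |0⟩, |1⟩ amplitudes.
= (16 - 1)/17 = 15/17.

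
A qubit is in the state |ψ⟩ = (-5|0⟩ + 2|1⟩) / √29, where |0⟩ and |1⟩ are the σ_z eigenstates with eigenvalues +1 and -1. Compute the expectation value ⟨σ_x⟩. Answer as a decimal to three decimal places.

-0.690

⟨σ_x⟩ = 2 Re(a* b)/(|a|²+|b|²) with a = -5, b = 2.
a* b = -10, so ⟨σ_x⟩ = -20/29.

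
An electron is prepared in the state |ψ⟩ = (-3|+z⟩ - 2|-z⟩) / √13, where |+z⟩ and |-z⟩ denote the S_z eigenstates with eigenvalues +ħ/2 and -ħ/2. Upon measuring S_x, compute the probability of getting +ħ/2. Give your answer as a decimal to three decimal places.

|+x⟩ = (|+z⟩ + |-z⟩)/√2, so ⟨+x|ψ⟩ = (-5) / (√2·√13).
P = |-5|² / 26 = 25/26.

0.962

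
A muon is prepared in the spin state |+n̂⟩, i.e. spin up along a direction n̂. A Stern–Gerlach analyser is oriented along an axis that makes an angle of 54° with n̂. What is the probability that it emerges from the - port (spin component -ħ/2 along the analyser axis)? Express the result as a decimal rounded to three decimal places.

0.206

For spin-½, the probability of finding spin-up along an axis at angle θ to the initial spin direction is cos²(θ/2); spin-down is sin²(θ/2).
θ = 54°, so P = sin²(27°) ≈ 0.206.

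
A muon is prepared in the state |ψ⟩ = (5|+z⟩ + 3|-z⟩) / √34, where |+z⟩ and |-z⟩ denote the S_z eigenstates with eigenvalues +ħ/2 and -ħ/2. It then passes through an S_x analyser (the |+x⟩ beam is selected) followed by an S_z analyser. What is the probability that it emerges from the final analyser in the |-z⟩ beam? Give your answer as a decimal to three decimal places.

First analyser (S_x): P(|+x⟩) = |⟨+x|ψ⟩|² = 64/68.
After stage 1 the state is |+x⟩; P(|-z⟩) = |⟨-z|+x⟩|² = 1/2.
Joint probability = 64/68 × 1/2 = 0.471.

0.471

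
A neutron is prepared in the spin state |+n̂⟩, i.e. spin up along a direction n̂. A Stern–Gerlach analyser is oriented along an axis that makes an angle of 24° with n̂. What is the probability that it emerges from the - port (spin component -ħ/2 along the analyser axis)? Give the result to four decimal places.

For spin-½, the probability of finding spin-up along an axis at angle θ to the initial spin direction is cos²(θ/2); spin-down is sin²(θ/2).
θ = 24°, so P = sin²(12°) ≈ 0.0432.

0.0432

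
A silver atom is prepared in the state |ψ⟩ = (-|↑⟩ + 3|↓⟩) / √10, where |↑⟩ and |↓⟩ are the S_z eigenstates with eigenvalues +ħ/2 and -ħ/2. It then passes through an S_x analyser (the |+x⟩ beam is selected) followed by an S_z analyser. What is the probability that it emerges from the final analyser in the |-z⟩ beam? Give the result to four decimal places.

First analyser (S_x): P(|+x⟩) = |⟨+x|ψ⟩|² = 4/20.
After stage 1 the state is |+x⟩; P(|-z⟩) = |⟨-z|+x⟩|² = 1/2.
Joint probability = 4/20 × 1/2 = 0.1000.

0.1000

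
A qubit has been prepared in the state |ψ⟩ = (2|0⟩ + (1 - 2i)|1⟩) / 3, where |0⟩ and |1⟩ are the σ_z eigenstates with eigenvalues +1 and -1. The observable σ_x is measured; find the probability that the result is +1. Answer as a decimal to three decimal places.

|+x⟩ = (|0⟩ + |1⟩)/√2, so ⟨+x|ψ⟩ = (3 - 2i) / (√2·3).
P = |3 - 2i|² / 18 = 13/18.

0.722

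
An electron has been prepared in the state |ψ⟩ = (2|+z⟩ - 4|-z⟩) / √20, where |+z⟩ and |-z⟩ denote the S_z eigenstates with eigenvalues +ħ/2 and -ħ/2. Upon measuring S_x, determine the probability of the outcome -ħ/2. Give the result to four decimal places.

0.9000

|-x⟩ = (|+z⟩ - |-z⟩)/√2, so ⟨-x|ψ⟩ = (6) / (√2·√20).
P = |6|² / 40 = 36/40.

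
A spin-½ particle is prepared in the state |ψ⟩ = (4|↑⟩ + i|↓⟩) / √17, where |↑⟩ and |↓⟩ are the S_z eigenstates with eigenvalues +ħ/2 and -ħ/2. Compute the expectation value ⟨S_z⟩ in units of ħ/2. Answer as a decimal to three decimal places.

0.882

⟨σ_z⟩ = |a|² - |b|² divided by |a|²+|b|², with a, b the |↑⟩, |↓⟩ amplitudes.
= (16 - 1)/17 = 15/17.
⟨S_z⟩ = (ħ/2)·⟨σ_z⟩.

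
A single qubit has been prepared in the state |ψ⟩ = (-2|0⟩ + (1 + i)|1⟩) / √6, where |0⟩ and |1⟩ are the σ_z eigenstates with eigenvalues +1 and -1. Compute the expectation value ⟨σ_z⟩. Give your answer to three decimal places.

0.333

⟨σ_z⟩ = |a|² - |b|² divided by |a|²+|b|², with a, b the |0⟩, |1⟩ amplitudes.
= (4 - 2)/6 = 2/6.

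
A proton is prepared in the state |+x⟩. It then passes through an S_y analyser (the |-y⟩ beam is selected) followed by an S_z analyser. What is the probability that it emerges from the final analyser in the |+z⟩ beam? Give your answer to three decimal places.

First analyser (S_y): from |+x⟩, P(|-y⟩) = 1/2.
After stage 1 the state is |-y⟩; P(|+z⟩) = |⟨+z|-y⟩|² = 1/2.
Joint probability = 1/2 × 1/2 = 0.250.

0.250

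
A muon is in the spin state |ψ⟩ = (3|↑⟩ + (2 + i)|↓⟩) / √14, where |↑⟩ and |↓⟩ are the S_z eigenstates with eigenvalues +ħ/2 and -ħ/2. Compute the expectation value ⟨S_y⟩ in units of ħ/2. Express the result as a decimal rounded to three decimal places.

⟨σ_y⟩ = 2 Im(a* b)/(|a|²+|b|²) with a = 3, b = (2 + i).
a* b = (6 + 3i), so ⟨σ_y⟩ = 6/14.
⟨S_y⟩ = (ħ/2)·⟨σ_y⟩.

0.429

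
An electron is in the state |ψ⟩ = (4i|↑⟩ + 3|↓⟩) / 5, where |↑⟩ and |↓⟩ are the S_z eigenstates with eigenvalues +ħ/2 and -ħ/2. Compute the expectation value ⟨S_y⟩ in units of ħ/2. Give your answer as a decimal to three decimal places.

-0.960

⟨σ_y⟩ = 2 Im(a* b)/(|a|²+|b|²) with a = 4i, b = 3.
a* b = -12i, so ⟨σ_y⟩ = -24/25.
⟨S_y⟩ = (ħ/2)·⟨σ_y⟩.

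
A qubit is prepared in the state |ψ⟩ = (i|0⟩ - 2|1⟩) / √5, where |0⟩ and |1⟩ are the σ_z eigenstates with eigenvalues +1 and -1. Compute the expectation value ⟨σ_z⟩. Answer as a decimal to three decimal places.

⟨σ_z⟩ = |a|² - |b|² divided by |a|²+|b|², with a, b the |0⟩, |1⟩ amplitudes.
= (1 - 4)/5 = -3/5.

-0.600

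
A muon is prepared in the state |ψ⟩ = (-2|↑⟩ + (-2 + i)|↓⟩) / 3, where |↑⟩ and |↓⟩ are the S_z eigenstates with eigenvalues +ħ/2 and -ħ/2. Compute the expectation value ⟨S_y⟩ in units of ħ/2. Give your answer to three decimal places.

⟨σ_y⟩ = 2 Im(a* b)/(|a|²+|b|²) with a = -2, b = (-2 + i).
a* b = (4 - 2i), so ⟨σ_y⟩ = -4/9.
⟨S_y⟩ = (ħ/2)·⟨σ_y⟩.

-0.444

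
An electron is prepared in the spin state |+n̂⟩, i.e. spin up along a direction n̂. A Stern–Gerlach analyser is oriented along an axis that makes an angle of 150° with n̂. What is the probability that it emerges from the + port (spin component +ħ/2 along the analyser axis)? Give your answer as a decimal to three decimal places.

For spin-½, the probability of finding spin-up along an axis at angle θ to the initial spin direction is cos²(θ/2); spin-down is sin²(θ/2).
θ = 150°, so P = cos²(75°) ≈ 0.067.

0.067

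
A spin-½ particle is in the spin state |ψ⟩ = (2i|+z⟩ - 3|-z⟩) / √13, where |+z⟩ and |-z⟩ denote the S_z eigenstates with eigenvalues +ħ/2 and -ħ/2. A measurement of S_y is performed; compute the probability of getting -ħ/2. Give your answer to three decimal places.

0.038

|-y⟩ = (|+z⟩ - i|-z⟩)/√2, so ⟨-y|ψ⟩ = (-i) / (√2·√13).
P = |-i|² / 26 = 1/26.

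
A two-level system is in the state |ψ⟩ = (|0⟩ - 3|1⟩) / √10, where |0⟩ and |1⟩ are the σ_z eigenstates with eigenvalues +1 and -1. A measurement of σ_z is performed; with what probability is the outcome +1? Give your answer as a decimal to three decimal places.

0.100

The +1 outcome corresponds to |0⟩. Its amplitude in |ψ⟩ is 1/√10.
P = |1|² / 10 = 1/10.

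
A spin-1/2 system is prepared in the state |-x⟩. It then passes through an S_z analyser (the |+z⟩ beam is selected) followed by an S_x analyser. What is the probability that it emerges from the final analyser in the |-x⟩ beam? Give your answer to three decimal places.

First analyser (S_z): from |-x⟩, P(|+z⟩) = 1/2.
After stage 1 the state is |+z⟩; P(|-x⟩) = |⟨-x|+z⟩|² = 1/2.
Joint probability = 1/2 × 1/2 = 0.250.

0.250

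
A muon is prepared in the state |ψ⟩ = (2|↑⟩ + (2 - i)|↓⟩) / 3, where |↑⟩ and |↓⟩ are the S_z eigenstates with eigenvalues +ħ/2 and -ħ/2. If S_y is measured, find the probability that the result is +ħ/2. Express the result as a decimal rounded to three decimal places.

|+y⟩ = (|↑⟩ + i|↓⟩)/√2, so ⟨+y|ψ⟩ = (1 - 2i) / (√2·3).
P = |1 - 2i|² / 18 = 5/18.

0.278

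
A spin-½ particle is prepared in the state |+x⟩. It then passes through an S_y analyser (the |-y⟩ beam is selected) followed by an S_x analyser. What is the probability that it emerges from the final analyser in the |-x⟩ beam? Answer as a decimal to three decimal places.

0.250

First analyser (S_y): from |+x⟩, P(|-y⟩) = 1/2.
After stage 1 the state is |-y⟩; P(|-x⟩) = |⟨-x|-y⟩|² = 1/2.
Joint probability = 1/2 × 1/2 = 0.250.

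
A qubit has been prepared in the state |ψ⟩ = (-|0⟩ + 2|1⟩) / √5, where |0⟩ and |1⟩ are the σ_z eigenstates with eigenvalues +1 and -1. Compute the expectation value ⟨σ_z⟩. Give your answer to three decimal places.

-0.600

⟨σ_z⟩ = |a|² - |b|² divided by |a|²+|b|², with a, b the |0⟩, |1⟩ amplitudes.
= (1 - 4)/5 = -3/5.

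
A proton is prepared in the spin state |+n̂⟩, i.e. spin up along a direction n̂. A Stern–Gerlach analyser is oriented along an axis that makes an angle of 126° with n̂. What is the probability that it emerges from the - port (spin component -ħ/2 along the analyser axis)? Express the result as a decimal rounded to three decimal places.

0.794

For spin-½, the probability of finding spin-up along an axis at angle θ to the initial spin direction is cos²(θ/2); spin-down is sin²(θ/2).
θ = 126°, so P = sin²(63°) ≈ 0.794.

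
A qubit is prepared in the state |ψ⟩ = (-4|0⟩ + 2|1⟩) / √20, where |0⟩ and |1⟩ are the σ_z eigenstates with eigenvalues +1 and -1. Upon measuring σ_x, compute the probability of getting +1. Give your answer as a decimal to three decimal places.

|+x⟩ = (|0⟩ + |1⟩)/√2, so ⟨+x|ψ⟩ = (-2) / (√2·√20).
P = |-2|² / 40 = 4/40.

0.100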